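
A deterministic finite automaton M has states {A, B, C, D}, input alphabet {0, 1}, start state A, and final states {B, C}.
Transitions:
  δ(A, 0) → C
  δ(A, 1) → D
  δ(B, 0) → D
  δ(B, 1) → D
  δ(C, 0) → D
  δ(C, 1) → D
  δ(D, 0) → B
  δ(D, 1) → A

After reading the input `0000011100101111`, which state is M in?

A --0--> C
C --0--> D
D --0--> B
B --0--> D
D --0--> B
B --1--> D
D --1--> A
A --1--> D
D --0--> B
B --0--> D
D --1--> A
A --0--> C
C --1--> D
D --1--> A
A --1--> D
D --1--> A

A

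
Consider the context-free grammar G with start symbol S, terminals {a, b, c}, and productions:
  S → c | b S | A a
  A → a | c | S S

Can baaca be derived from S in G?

S ⇒ bS ⇒ bAa ⇒ bSSa ⇒ bAaSa ⇒ baaSa ⇒ baaca

yes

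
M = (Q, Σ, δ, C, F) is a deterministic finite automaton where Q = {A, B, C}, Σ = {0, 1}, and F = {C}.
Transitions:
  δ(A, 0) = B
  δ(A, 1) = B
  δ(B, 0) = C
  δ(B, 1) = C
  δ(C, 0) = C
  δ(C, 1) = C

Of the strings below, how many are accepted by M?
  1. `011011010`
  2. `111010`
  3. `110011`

`011011010`: accepted
`111010`: accepted
`110011`: accepted

3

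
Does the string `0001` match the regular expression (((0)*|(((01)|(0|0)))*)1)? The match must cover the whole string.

yes

Split as 000·1: ((0)*|(((01)|(0|0)))*) matches 000 and 1 matches 1.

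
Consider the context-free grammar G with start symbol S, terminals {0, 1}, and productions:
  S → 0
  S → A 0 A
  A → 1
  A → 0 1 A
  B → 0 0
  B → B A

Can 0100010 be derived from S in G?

no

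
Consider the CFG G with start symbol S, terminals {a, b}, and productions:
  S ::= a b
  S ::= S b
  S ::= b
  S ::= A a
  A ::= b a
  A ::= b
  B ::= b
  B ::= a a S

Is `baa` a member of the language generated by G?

S ⇒ Aa ⇒ baa

yes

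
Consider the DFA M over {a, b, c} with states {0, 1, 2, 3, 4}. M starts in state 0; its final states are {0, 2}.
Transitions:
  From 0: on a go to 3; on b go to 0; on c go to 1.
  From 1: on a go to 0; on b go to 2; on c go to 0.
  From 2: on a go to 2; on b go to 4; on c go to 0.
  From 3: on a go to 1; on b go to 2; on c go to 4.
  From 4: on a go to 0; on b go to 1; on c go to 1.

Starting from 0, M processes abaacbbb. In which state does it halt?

0 --a--> 3
3 --b--> 2
2 --a--> 2
2 --a--> 2
2 --c--> 0
0 --b--> 0
0 --b--> 0
0 --b--> 0

0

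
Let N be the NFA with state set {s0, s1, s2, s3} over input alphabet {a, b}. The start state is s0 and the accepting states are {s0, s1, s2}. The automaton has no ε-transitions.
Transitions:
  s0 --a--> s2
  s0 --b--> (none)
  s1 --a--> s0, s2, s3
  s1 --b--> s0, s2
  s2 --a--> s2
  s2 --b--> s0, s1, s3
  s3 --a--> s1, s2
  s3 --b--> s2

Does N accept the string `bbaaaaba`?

Start: {s0}
read b: {}
The reachable set is empty and stays empty for the remaining 7 symbols.
Reachable ∩ accepting = {} — empty.

rejected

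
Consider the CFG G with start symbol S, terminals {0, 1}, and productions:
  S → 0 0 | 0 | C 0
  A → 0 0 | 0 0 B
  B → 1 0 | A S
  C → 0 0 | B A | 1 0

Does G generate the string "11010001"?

no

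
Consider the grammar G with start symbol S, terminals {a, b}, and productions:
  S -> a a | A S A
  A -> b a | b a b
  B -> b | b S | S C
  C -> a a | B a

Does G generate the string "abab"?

no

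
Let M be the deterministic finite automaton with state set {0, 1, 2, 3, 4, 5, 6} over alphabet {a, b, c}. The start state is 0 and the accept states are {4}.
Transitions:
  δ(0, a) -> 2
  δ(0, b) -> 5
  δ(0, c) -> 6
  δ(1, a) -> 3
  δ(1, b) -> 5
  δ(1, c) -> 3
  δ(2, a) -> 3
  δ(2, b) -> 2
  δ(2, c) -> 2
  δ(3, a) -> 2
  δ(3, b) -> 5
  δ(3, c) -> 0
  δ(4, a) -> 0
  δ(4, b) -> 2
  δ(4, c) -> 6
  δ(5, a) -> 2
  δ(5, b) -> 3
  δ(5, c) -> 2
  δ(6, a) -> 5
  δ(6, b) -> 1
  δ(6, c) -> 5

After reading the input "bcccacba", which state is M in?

2

0 --b--> 5
5 --c--> 2
2 --c--> 2
2 --c--> 2
2 --a--> 3
3 --c--> 0
0 --b--> 5
5 --a--> 2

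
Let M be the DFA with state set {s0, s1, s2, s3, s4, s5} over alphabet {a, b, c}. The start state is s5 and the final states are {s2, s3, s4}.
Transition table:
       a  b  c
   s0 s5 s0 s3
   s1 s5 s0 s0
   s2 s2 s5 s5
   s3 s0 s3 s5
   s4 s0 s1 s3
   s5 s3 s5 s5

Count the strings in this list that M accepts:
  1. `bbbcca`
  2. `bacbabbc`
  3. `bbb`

`bbbcca`: accepted
`bacbabbc`: rejected
`bbb`: rejected

1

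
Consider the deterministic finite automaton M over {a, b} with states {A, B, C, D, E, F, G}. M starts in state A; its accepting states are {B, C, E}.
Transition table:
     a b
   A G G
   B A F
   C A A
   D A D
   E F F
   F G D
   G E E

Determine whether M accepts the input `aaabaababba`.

rejected

A --a--> G
G --a--> E
E --a--> F
F --b--> D
D --a--> A
A --a--> G
G --b--> E
E --a--> F
F --b--> D
D --b--> D
D --a--> A
End in state A, which is not an accepting state.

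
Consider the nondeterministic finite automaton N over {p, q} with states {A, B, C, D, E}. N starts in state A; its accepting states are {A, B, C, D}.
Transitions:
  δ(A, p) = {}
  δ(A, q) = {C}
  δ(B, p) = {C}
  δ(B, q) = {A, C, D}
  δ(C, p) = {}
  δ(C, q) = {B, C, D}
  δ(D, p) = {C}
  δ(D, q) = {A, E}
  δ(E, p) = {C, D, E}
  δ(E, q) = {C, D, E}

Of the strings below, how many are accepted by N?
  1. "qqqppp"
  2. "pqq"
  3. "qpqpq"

1

"qqqppp": accepted
"pqq": rejected
"qpqpq": rejected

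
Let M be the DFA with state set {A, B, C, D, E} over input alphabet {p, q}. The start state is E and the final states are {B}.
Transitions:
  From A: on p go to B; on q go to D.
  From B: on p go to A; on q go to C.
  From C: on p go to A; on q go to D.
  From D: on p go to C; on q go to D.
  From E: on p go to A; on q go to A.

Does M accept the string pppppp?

E --p--> A
A --p--> B
B --p--> A
A --p--> B
B --p--> A
A --p--> B
End in state B, which is an accepting state.

accepted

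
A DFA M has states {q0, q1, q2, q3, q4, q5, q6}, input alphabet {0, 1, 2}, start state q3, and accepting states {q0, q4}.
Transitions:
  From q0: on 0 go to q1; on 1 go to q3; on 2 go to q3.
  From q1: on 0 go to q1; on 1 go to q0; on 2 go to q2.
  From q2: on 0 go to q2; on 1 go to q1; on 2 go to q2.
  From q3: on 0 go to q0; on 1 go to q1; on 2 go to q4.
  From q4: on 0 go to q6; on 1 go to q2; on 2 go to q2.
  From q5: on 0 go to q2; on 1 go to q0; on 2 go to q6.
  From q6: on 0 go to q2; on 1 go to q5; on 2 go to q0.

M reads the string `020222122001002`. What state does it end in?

q2

q3 --0--> q0
q0 --2--> q3
q3 --0--> q0
q0 --2--> q3
q3 --2--> q4
q4 --2--> q2
q2 --1--> q1
q1 --2--> q2
q2 --2--> q2
q2 --0--> q2
q2 --0--> q2
q2 --1--> q1
q1 --0--> q1
q1 --0--> q1
q1 --2--> q2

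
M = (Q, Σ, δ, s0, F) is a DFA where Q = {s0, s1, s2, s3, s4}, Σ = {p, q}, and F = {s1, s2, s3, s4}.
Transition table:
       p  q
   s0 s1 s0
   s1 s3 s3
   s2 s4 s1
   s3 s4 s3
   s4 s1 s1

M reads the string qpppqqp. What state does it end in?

s0 --q--> s0
s0 --p--> s1
s1 --p--> s3
s3 --p--> s4
s4 --q--> s1
s1 --q--> s3
s3 --p--> s4

s4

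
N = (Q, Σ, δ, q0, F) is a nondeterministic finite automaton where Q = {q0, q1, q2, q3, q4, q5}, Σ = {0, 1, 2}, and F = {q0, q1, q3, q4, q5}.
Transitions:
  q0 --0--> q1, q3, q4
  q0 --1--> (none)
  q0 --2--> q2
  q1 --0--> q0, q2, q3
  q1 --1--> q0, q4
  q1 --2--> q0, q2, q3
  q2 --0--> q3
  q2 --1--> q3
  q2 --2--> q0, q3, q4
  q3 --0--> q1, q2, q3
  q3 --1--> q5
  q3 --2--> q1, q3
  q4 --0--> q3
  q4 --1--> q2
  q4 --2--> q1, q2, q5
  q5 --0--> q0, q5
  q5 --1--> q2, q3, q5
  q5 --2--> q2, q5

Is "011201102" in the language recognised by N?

Start: {q0}
read 0: {q1, q3, q4}
read 1: {q0, q2, q4, q5}
read 1: {q2, q3, q5}
read 2: {q0, q1, q2, q3, q4, q5}
read 0: {q0, q1, q2, q3, q4, q5}
read 1: {q0, q2, q3, q4, q5}
read 1: {q2, q3, q5}
read 0: {q0, q1, q2, q3, q5}
read 2: {q0, q1, q2, q3, q4, q5}
Reachable ∩ accepting = {q0, q1, q3, q4, q5} — nonempty.

accepted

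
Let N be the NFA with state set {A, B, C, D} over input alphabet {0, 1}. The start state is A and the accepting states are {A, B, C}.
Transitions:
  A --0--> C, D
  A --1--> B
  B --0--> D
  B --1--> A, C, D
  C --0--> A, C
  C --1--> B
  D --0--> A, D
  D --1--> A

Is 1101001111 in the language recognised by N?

Start: {A}
read 1: {B}
read 1: {A, C, D}
read 0: {A, C, D}
read 1: {A, B}
read 0: {C, D}
read 0: {A, C, D}
read 1: {A, B}
read 1: {A, B, C, D}
read 1: {A, B, C, D}
read 1: {A, B, C, D}
Reachable ∩ accepting = {A, B, C} — nonempty.

accepted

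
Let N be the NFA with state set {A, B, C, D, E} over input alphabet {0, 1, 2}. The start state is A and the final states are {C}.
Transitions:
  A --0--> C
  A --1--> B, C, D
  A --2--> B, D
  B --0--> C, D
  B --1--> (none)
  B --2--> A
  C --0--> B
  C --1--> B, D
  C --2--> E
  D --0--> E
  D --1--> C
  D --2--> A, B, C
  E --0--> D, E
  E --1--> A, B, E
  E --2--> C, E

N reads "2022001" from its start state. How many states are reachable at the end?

5

Start: {A}
read 2: {B, D}
read 0: {C, D, E}
read 2: {A, B, C, E}
read 2: {A, B, C, D, E}
read 0: {B, C, D, E}
read 0: {B, C, D, E}
read 1: {A, B, C, D, E}
Final reachable set {A, B, C, D, E} has 5 states.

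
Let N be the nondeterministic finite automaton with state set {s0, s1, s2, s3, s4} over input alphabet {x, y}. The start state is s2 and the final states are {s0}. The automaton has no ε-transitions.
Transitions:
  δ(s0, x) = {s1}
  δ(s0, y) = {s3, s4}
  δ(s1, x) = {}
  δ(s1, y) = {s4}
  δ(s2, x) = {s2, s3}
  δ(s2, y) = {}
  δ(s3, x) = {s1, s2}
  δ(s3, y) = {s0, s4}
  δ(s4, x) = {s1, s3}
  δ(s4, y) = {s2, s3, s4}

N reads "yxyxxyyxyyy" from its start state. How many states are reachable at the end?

0

Start: {s2}
read y: {}
The reachable set is empty and stays empty for the remaining 10 symbols.
Final reachable set {} has 0 states.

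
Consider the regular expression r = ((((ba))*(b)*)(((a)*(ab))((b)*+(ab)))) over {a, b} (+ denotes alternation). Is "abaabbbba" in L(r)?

No split of abaabbbba into u·v has (((ba))*(b)*) matching u and (((a)*(ab))((b)*+(ab))) matching v.

no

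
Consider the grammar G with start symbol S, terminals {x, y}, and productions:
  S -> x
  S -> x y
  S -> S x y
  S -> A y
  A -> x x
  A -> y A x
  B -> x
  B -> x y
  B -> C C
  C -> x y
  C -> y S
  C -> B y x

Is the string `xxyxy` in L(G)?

S ⇒ Sxy ⇒ Ayxy ⇒ xxyxy

yes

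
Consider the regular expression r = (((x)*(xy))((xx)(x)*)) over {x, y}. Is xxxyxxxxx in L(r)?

yes

Split as xxxy·xxxxx: ((x)*(xy)) matches xxxy and ((xx)(x)*) matches xxxxx.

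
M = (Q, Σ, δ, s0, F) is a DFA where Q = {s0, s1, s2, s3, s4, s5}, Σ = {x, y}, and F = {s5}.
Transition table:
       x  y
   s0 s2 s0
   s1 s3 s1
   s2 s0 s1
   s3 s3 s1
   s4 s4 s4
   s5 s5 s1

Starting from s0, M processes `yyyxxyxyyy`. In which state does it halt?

s0 --y--> s0
s0 --y--> s0
s0 --y--> s0
s0 --x--> s2
s2 --x--> s0
s0 --y--> s0
s0 --x--> s2
s2 --y--> s1
s1 --y--> s1
s1 --y--> s1

s1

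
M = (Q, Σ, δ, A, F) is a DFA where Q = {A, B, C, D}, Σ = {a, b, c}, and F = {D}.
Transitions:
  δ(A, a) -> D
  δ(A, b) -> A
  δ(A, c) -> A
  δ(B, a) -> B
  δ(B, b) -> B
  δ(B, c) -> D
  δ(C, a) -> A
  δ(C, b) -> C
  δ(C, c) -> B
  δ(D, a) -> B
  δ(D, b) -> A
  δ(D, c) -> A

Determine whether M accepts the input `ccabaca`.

A --c--> A
A --c--> A
A --a--> D
D --b--> A
A --a--> D
D --c--> A
A --a--> D
End in state D, which is an accepting state.

accepted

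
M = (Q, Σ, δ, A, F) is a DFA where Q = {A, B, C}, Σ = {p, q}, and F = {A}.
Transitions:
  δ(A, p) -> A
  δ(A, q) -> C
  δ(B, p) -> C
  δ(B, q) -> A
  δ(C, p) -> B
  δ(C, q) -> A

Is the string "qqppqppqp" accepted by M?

accepted

A --q--> C
C --q--> A
A --p--> A
A --p--> A
A --q--> C
C --p--> B
B --p--> C
C --q--> A
A --p--> A
End in state A, which is an accepting state.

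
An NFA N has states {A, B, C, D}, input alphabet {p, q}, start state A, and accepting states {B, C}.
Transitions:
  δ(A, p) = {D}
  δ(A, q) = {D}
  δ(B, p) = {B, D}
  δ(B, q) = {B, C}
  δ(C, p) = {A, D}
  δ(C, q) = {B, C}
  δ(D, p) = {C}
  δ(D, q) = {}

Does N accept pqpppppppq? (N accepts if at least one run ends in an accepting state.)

Start: {A}
read p: {D}
read q: {}
The reachable set is empty and stays empty for the remaining 8 symbols.
Reachable ∩ accepting = {} — empty.

rejected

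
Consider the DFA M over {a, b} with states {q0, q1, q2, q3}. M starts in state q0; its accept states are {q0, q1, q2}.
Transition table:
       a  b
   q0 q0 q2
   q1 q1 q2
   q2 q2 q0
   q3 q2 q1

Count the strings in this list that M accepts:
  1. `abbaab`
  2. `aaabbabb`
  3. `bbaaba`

3

`abbaab`: accepted
`aaabbabb`: accepted
`bbaaba`: accepted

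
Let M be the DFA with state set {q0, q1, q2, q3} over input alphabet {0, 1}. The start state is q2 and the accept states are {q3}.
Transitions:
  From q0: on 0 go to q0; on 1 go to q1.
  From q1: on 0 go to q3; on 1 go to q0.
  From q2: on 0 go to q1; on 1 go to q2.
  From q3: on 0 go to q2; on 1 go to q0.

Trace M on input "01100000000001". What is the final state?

q2 --0--> q1
q1 --1--> q0
q0 --1--> q1
q1 --0--> q3
q3 --0--> q2
q2 --0--> q1
q1 --0--> q3
q3 --0--> q2
q2 --0--> q1
q1 --0--> q3
q3 --0--> q2
q2 --0--> q1
q1 --0--> q3
q3 --1--> q0

q0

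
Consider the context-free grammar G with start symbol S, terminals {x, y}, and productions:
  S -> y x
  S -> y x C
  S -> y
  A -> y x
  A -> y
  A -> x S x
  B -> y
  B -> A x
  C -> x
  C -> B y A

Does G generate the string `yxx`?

S ⇒ yxC ⇒ yxx

yes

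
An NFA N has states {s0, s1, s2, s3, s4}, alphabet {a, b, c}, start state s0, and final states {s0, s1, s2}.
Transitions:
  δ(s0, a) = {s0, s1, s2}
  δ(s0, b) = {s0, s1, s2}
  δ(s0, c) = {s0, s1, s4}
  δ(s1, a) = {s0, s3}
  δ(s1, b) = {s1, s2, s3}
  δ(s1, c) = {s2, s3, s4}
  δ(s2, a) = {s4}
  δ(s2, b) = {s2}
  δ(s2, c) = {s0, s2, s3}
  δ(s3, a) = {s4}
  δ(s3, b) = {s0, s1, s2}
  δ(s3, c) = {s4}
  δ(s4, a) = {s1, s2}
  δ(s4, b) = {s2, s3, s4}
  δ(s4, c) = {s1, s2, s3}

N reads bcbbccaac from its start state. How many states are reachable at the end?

5

Start: {s0}
read b: {s0, s1, s2}
read c: {s0, s1, s2, s3, s4}
read b: {s0, s1, s2, s3, s4}
read b: {s0, s1, s2, s3, s4}
read c: {s0, s1, s2, s3, s4}
read c: {s0, s1, s2, s3, s4}
read a: {s0, s1, s2, s3, s4}
read a: {s0, s1, s2, s3, s4}
read c: {s0, s1, s2, s3, s4}
Final reachable set {s0, s1, s2, s3, s4} has 5 states.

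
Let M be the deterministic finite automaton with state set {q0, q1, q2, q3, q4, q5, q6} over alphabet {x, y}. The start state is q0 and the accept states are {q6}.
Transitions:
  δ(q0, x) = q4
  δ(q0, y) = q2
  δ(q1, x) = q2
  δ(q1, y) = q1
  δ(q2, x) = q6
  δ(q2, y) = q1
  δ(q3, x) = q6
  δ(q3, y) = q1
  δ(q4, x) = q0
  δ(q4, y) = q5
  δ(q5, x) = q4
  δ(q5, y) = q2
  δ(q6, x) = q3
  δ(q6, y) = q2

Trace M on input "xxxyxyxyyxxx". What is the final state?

q0 --x--> q4
q4 --x--> q0
q0 --x--> q4
q4 --y--> q5
q5 --x--> q4
q4 --y--> q5
q5 --x--> q4
q4 --y--> q5
q5 --y--> q2
q2 --x--> q6
q6 --x--> q3
q3 --x--> q6

q6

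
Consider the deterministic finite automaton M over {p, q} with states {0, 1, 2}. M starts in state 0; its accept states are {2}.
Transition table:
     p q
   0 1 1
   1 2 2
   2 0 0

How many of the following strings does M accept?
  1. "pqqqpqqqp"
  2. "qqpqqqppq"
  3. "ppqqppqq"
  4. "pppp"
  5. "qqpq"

"pqqqpqqqp": rejected
"qqpqqqppq": rejected
"ppqqppqq": accepted
"pppp": rejected
"qqpq": rejected

1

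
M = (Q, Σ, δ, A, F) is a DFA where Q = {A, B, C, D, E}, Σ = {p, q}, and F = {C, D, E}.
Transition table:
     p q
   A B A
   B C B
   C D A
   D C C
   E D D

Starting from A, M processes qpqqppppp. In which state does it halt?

A --q--> A
A --p--> B
B --q--> B
B --q--> B
B --p--> C
C --p--> D
D --p--> C
C --p--> D
D --p--> C

C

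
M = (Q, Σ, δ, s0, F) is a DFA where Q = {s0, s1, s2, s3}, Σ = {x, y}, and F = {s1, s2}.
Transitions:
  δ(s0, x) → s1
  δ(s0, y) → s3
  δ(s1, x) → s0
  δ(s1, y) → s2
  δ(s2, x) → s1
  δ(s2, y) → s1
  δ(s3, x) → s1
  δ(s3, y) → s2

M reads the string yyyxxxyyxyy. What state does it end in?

s0 --y--> s3
s3 --y--> s2
s2 --y--> s1
s1 --x--> s0
s0 --x--> s1
s1 --x--> s0
s0 --y--> s3
s3 --y--> s2
s2 --x--> s1
s1 --y--> s2
s2 --y--> s1

s1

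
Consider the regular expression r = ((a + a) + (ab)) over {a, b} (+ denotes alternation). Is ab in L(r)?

yes

The right alternative (ab) matches ab.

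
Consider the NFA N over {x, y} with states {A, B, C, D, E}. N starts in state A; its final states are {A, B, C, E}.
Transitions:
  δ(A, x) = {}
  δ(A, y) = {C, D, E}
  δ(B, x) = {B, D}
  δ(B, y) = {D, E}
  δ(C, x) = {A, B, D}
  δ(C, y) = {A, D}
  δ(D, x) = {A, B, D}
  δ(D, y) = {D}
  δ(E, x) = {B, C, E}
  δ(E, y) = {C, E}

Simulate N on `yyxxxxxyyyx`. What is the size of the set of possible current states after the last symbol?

Start: {A}
read y: {C, D, E}
read y: {A, C, D, E}
read x: {A, B, C, D, E}
read x: {A, B, C, D, E}
read x: {A, B, C, D, E}
read x: {A, B, C, D, E}
read x: {A, B, C, D, E}
read y: {A, C, D, E}
read y: {A, C, D, E}
read y: {A, C, D, E}
read x: {A, B, C, D, E}
Final reachable set {A, B, C, D, E} has 5 states.

5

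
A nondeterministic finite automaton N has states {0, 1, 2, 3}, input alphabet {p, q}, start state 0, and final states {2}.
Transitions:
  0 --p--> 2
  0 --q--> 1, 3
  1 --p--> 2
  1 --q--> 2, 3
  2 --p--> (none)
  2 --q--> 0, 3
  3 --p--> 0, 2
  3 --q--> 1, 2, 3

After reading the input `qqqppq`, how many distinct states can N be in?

2

Start: {0}
read q: {1, 3}
read q: {1, 2, 3}
read q: {0, 1, 2, 3}
read p: {0, 2}
read p: {2}
read q: {0, 3}
Final reachable set {0, 3} has 2 states.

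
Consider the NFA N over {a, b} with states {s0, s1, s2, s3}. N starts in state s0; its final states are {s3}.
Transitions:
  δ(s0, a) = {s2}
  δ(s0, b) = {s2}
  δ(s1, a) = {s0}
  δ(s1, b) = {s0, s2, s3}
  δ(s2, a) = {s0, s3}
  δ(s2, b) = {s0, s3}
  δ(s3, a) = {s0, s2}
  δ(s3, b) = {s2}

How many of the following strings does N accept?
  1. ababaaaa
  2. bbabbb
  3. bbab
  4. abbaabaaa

ababaaaa: accepted
bbabbb: accepted
bbab: accepted
abbaabaaa: accepted

4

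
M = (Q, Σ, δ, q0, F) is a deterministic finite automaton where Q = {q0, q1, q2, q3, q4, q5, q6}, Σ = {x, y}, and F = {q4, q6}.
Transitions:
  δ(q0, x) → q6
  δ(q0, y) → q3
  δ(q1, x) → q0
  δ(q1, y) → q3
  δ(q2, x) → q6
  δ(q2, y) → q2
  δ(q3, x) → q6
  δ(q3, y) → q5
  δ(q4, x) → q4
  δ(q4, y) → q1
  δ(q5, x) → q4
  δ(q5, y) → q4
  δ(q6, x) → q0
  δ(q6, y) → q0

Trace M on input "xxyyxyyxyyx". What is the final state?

q6

q0 --x--> q6
q6 --x--> q0
q0 --y--> q3
q3 --y--> q5
q5 --x--> q4
q4 --y--> q1
q1 --y--> q3
q3 --x--> q6
q6 --y--> q0
q0 --y--> q3
q3 --x--> q6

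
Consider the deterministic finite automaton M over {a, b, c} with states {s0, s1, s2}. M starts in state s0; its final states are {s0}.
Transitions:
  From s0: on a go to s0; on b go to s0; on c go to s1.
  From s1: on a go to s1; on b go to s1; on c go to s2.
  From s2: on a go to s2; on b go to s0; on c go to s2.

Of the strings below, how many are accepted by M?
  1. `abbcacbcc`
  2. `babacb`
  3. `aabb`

1

`abbcacbcc`: rejected
`babacb`: rejected
`aabb`: accepted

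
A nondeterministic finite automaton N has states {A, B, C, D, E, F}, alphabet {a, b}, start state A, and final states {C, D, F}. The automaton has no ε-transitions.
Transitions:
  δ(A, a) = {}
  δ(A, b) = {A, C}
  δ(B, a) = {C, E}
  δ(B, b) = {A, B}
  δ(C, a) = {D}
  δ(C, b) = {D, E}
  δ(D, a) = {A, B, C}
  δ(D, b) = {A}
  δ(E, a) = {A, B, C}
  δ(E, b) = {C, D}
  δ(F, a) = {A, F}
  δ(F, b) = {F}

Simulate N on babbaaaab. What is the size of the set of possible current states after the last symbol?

5

Start: {A}
read b: {A, C}
read a: {D}
read b: {A}
read b: {A, C}
read a: {D}
read a: {A, B, C}
read a: {C, D, E}
read a: {A, B, C, D}
read b: {A, B, C, D, E}
Final reachable set {A, B, C, D, E} has 5 states.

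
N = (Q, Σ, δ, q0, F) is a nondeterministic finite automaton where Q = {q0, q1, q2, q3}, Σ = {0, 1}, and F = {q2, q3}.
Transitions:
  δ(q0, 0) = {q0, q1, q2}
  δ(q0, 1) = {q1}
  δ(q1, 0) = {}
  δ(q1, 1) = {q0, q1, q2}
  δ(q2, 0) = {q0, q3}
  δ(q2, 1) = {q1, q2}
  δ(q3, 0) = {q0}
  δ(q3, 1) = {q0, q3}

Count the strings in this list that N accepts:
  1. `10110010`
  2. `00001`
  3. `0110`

`10110010`: rejected
`00001`: accepted
`0110`: accepted

2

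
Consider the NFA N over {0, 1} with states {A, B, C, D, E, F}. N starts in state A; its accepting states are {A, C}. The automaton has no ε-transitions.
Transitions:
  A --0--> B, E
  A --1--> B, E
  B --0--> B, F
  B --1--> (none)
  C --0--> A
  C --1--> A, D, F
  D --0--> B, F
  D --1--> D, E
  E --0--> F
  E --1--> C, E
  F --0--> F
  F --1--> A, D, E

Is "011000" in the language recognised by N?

rejected

Start: {A}
read 0: {B, E}
read 1: {C, E}
read 1: {A, C, D, E, F}
read 0: {A, B, E, F}
read 0: {B, E, F}
read 0: {B, F}
Reachable ∩ accepting = {} — empty.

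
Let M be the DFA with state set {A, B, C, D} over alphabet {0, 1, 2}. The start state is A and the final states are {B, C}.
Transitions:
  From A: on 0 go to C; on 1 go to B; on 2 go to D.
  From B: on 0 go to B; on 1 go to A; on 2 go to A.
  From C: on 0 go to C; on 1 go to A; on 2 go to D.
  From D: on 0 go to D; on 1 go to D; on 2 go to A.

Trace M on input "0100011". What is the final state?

B

A --0--> C
C --1--> A
A --0--> C
C --0--> C
C --0--> C
C --1--> A
A --1--> B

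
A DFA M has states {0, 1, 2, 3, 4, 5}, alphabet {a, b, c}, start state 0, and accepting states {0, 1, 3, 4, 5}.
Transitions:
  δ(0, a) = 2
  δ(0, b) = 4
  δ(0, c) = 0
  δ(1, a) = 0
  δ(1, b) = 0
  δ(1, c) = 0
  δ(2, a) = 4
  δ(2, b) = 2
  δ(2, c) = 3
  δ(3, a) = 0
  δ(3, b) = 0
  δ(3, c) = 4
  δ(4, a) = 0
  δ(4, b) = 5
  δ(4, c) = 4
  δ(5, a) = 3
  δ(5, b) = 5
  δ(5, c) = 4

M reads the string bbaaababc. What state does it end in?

4

0 --b--> 4
4 --b--> 5
5 --a--> 3
3 --a--> 0
0 --a--> 2
2 --b--> 2
2 --a--> 4
4 --b--> 5
5 --c--> 4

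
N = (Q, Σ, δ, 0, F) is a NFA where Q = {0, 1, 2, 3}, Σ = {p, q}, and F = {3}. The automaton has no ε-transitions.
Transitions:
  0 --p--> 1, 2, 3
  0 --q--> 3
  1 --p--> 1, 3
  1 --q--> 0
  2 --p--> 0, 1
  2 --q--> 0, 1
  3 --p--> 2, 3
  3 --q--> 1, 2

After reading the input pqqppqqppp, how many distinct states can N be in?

4

Start: {0}
read p: {1, 2, 3}
read q: {0, 1, 2}
read q: {0, 1, 3}
read p: {1, 2, 3}
read p: {0, 1, 2, 3}
read q: {0, 1, 2, 3}
read q: {0, 1, 2, 3}
read p: {0, 1, 2, 3}
read p: {0, 1, 2, 3}
read p: {0, 1, 2, 3}
Final reachable set {0, 1, 2, 3} has 4 states.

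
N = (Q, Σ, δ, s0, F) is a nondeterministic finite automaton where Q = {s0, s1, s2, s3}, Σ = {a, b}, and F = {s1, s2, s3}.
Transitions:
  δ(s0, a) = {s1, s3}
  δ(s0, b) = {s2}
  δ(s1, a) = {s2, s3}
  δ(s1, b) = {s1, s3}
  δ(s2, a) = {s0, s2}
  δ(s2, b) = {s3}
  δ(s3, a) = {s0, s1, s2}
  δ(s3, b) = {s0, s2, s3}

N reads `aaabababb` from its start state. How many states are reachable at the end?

4

Start: {s0}
read a: {s1, s3}
read a: {s0, s1, s2, s3}
read a: {s0, s1, s2, s3}
read b: {s0, s1, s2, s3}
read a: {s0, s1, s2, s3}
read b: {s0, s1, s2, s3}
read a: {s0, s1, s2, s3}
read b: {s0, s1, s2, s3}
read b: {s0, s1, s2, s3}
Final reachable set {s0, s1, s2, s3} has 4 states.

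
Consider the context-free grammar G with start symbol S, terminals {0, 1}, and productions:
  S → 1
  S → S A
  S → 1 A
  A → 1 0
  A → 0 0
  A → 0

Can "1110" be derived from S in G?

no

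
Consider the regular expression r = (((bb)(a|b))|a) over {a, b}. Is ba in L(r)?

Neither ((bb)(a|b)) nor a matches ba.

no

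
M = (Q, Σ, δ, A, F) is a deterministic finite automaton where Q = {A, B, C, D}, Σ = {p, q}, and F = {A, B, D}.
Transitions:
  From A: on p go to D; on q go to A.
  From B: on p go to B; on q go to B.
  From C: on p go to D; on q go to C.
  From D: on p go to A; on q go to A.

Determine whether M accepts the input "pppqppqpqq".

accepted

A --p--> D
D --p--> A
A --p--> D
D --q--> A
A --p--> D
D --p--> A
A --q--> A
A --p--> D
D --q--> A
A --q--> A
End in state A, which is an accepting state.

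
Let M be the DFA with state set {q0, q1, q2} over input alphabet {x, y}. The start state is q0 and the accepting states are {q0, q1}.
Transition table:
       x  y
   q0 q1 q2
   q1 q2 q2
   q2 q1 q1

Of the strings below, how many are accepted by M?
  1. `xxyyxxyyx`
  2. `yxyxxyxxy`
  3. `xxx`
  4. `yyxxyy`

`xxyyxxyyx`: accepted
`yxyxxyxxy`: rejected
`xxx`: accepted
`yyxxyy`: accepted

3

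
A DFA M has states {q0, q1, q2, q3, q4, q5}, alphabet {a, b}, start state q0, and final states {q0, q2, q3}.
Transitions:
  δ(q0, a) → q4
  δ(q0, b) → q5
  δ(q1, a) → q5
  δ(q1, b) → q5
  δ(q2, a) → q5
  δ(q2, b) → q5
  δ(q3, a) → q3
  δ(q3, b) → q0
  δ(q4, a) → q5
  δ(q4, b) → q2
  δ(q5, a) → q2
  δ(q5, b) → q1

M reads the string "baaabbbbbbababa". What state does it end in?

q0 --b--> q5
q5 --a--> q2
q2 --a--> q5
q5 --a--> q2
q2 --b--> q5
q5 --b--> q1
q1 --b--> q5
q5 --b--> q1
q1 --b--> q5
q5 --b--> q1
q1 --a--> q5
q5 --b--> q1
q1 --a--> q5
q5 --b--> q1
q1 --a--> q5

q5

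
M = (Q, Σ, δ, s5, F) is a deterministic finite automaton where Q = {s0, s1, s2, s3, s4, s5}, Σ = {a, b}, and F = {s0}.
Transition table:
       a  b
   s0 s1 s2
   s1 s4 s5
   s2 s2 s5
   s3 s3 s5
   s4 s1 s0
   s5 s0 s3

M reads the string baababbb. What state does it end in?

s3

s5 --b--> s3
s3 --a--> s3
s3 --a--> s3
s3 --b--> s5
s5 --a--> s0
s0 --b--> s2
s2 --b--> s5
s5 --b--> s3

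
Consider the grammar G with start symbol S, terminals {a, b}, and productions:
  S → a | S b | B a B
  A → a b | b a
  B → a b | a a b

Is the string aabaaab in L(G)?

S ⇒ BaB ⇒ aabaB ⇒ aabaaab

yes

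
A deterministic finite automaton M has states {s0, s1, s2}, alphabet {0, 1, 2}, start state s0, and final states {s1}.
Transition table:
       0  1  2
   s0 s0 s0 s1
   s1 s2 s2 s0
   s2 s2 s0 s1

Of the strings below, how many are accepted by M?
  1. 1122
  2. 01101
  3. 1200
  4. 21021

0

1122: rejected
01101: rejected
1200: rejected
21021: rejected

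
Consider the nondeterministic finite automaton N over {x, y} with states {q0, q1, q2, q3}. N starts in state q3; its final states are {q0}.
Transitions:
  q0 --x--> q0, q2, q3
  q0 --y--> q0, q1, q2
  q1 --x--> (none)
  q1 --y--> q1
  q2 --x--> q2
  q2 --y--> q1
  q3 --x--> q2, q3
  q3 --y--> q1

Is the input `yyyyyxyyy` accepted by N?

rejected

Start: {q3}
read y: {q1}
read y: {q1}
read y: {q1}
read y: {q1}
read y: {q1}
read x: {}
The reachable set is empty and stays empty for the remaining 3 symbols.
Reachable ∩ accepting = {} — empty.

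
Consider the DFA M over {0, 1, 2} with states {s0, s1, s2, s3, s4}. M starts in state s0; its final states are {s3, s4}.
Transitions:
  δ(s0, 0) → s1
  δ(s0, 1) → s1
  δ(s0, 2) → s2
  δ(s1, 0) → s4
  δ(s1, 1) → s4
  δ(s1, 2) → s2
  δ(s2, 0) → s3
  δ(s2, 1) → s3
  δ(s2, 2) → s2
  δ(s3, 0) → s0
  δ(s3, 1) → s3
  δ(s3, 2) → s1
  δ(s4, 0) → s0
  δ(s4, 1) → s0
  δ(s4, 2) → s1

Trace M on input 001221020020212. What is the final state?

s1

s0 --0--> s1
s1 --0--> s4
s4 --1--> s0
s0 --2--> s2
s2 --2--> s2
s2 --1--> s3
s3 --0--> s0
s0 --2--> s2
s2 --0--> s3
s3 --0--> s0
s0 --2--> s2
s2 --0--> s3
s3 --2--> s1
s1 --1--> s4
s4 --2--> s1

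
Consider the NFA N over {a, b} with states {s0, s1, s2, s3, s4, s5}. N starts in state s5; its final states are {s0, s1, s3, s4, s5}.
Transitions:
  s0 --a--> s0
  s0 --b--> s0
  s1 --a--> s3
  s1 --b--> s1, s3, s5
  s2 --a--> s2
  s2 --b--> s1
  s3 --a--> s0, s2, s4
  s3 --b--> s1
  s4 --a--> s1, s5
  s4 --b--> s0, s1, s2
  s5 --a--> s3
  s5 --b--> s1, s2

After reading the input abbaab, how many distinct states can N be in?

5

Start: {s5}
read a: {s3}
read b: {s1}
read b: {s1, s3, s5}
read a: {s0, s2, s3, s4}
read a: {s0, s1, s2, s4, s5}
read b: {s0, s1, s2, s3, s5}
Final reachable set {s0, s1, s2, s3, s5} has 5 states.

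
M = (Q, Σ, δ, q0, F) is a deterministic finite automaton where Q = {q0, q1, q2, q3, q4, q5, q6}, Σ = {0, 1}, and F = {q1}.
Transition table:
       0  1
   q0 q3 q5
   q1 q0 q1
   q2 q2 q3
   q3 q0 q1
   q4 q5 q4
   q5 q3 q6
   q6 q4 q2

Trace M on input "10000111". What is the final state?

q0 --1--> q5
q5 --0--> q3
q3 --0--> q0
q0 --0--> q3
q3 --0--> q0
q0 --1--> q5
q5 --1--> q6
q6 --1--> q2

q2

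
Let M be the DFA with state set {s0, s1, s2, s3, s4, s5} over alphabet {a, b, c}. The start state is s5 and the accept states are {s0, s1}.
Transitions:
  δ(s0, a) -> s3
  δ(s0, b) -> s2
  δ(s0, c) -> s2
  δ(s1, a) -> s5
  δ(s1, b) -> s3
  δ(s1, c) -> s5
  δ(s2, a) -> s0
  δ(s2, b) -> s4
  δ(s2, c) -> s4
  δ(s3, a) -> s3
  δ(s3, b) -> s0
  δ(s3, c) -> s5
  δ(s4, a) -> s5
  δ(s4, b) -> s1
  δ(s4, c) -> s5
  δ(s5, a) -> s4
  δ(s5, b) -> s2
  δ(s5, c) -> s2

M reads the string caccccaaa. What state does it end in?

s5 --c--> s2
s2 --a--> s0
s0 --c--> s2
s2 --c--> s4
s4 --c--> s5
s5 --c--> s2
s2 --a--> s0
s0 --a--> s3
s3 --a--> s3

s3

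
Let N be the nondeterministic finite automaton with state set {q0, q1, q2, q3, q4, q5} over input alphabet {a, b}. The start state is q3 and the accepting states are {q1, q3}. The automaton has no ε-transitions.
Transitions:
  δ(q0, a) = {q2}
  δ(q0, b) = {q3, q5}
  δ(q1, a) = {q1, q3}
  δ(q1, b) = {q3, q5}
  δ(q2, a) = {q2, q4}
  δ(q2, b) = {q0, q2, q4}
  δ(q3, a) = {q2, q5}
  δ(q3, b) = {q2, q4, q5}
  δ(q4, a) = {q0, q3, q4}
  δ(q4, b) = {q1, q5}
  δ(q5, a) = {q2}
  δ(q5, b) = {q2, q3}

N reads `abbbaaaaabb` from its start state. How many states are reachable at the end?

Start: {q3}
read a: {q2, q5}
read b: {q0, q2, q3, q4}
read b: {q0, q1, q2, q3, q4, q5}
read b: {q0, q1, q2, q3, q4, q5}
read a: {q0, q1, q2, q3, q4, q5}
read a: {q0, q1, q2, q3, q4, q5}
read a: {q0, q1, q2, q3, q4, q5}
read a: {q0, q1, q2, q3, q4, q5}
read a: {q0, q1, q2, q3, q4, q5}
read b: {q0, q1, q2, q3, q4, q5}
read b: {q0, q1, q2, q3, q4, q5}
Final reachable set {q0, q1, q2, q3, q4, q5} has 6 states.

6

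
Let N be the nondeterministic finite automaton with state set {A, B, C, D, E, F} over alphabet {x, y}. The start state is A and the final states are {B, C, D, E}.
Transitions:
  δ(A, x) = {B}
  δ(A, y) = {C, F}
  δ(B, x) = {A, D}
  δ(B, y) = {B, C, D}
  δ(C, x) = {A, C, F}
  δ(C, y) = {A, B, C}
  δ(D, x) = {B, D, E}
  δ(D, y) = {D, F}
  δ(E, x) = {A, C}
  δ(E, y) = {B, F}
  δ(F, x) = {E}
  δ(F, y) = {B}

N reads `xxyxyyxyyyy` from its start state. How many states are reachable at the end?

Start: {A}
read x: {B}
read x: {A, D}
read y: {C, D, F}
read x: {A, B, C, D, E, F}
read y: {A, B, C, D, F}
read y: {A, B, C, D, F}
read x: {A, B, C, D, E, F}
read y: {A, B, C, D, F}
read y: {A, B, C, D, F}
read y: {A, B, C, D, F}
read y: {A, B, C, D, F}
Final reachable set {A, B, C, D, F} has 5 states.

5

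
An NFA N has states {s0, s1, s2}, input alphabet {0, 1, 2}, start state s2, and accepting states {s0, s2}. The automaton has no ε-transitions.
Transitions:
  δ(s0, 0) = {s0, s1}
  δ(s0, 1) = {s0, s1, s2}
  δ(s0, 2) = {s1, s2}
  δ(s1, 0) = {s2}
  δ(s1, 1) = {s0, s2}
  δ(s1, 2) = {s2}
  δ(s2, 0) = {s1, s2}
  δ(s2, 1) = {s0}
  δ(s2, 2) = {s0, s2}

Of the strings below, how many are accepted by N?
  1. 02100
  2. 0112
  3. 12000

02100: accepted
0112: accepted
12000: accepted

3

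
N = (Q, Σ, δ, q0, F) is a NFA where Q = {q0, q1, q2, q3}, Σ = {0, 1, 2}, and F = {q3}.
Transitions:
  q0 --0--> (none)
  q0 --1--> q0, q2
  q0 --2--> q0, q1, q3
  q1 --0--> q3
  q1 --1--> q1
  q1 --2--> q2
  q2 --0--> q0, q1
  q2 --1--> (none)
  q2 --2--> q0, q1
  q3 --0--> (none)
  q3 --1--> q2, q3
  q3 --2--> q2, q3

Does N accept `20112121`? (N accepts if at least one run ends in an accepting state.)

accepted

Start: {q0}
read 2: {q0, q1, q3}
read 0: {q3}
read 1: {q2, q3}
read 1: {q2, q3}
read 2: {q0, q1, q2, q3}
read 1: {q0, q1, q2, q3}
read 2: {q0, q1, q2, q3}
read 1: {q0, q1, q2, q3}
Reachable ∩ accepting = {q3} — nonempty.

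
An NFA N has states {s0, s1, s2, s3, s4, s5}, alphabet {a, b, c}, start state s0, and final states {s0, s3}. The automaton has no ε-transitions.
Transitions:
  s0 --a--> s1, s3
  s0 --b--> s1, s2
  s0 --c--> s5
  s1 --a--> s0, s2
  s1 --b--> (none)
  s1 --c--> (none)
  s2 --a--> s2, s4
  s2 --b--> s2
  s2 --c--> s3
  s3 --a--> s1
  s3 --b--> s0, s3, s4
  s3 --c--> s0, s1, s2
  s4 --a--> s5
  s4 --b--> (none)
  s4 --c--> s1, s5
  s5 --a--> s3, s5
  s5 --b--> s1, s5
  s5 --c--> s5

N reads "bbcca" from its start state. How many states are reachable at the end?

Start: {s0}
read b: {s1, s2}
read b: {s2}
read c: {s3}
read c: {s0, s1, s2}
read a: {s0, s1, s2, s3, s4}
Final reachable set {s0, s1, s2, s3, s4} has 5 states.

5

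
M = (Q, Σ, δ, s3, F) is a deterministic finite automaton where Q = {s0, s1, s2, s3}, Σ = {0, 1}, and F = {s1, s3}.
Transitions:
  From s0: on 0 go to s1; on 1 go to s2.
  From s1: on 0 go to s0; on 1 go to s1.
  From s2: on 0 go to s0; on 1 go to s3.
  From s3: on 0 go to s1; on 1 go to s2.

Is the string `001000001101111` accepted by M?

s3 --0--> s1
s1 --0--> s0
s0 --1--> s2
s2 --0--> s0
s0 --0--> s1
s1 --0--> s0
s0 --0--> s1
s1 --0--> s0
s0 --1--> s2
s2 --1--> s3
s3 --0--> s1
s1 --1--> s1
s1 --1--> s1
s1 --1--> s1
s1 --1--> s1
End in state s1, which is an accepting state.

accepted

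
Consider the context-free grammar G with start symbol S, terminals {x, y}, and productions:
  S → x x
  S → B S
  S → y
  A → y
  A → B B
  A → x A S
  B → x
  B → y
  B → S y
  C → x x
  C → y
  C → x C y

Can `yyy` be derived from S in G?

S ⇒ BS ⇒ SyS ⇒ yyS ⇒ yyy

yes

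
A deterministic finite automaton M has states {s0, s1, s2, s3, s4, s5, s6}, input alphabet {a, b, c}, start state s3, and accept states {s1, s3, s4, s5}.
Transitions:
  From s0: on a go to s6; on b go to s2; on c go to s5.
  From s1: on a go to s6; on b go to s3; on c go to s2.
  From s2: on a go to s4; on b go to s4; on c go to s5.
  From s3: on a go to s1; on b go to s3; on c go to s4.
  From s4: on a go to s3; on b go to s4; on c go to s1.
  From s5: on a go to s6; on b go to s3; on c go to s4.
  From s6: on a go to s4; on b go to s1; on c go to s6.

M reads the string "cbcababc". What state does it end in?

s3 --c--> s4
s4 --b--> s4
s4 --c--> s1
s1 --a--> s6
s6 --b--> s1
s1 --a--> s6
s6 --b--> s1
s1 --c--> s2

s2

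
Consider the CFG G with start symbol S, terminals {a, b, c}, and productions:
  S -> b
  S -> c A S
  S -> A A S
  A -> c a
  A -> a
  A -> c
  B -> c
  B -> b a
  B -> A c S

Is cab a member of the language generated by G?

S ⇒ cAS ⇒ caS ⇒ cab

yes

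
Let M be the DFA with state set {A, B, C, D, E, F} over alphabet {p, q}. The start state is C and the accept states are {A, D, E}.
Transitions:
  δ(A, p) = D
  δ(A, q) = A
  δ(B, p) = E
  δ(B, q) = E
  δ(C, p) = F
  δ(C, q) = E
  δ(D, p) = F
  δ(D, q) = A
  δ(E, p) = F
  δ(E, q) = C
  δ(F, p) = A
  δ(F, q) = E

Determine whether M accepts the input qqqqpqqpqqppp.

accepted

C --q--> E
E --q--> C
C --q--> E
E --q--> C
C --p--> F
F --q--> E
E --q--> C
C --p--> F
F --q--> E
E --q--> C
C --p--> F
F --p--> A
A --p--> D
End in state D, which is an accepting state.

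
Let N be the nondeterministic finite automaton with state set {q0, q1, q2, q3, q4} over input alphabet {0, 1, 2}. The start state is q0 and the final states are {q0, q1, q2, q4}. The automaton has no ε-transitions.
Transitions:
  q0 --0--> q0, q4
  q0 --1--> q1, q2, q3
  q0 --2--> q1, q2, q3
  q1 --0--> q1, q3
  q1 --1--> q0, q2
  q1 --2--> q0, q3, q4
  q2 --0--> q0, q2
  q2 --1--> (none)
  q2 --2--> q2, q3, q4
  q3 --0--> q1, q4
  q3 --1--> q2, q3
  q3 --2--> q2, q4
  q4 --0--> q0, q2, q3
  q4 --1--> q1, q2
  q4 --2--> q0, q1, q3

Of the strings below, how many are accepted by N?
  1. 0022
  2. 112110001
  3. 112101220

3

0022: accepted
112110001: accepted
112101220: accepted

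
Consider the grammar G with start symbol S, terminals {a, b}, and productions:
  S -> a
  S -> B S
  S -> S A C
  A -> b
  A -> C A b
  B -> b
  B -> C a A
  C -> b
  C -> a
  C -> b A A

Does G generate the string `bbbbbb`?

no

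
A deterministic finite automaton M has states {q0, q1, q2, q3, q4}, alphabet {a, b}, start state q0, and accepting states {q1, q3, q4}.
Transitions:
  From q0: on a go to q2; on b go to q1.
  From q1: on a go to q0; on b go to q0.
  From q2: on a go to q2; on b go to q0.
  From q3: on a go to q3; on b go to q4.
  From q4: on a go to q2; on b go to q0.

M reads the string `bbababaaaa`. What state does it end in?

q0 --b--> q1
q1 --b--> q0
q0 --a--> q2
q2 --b--> q0
q0 --a--> q2
q2 --b--> q0
q0 --a--> q2
q2 --a--> q2
q2 --a--> q2
q2 --a--> q2

q2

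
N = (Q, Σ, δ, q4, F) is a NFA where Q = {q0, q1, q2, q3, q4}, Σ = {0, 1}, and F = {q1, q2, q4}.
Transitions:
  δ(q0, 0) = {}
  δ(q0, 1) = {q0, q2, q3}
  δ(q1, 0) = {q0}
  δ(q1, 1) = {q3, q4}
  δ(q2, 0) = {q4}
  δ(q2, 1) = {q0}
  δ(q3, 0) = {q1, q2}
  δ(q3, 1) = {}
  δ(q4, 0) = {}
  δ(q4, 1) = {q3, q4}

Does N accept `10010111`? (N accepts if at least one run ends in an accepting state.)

accepted

Start: {q4}
read 1: {q3, q4}
read 0: {q1, q2}
read 0: {q0, q4}
read 1: {q0, q2, q3, q4}
read 0: {q1, q2, q4}
read 1: {q0, q3, q4}
read 1: {q0, q2, q3, q4}
read 1: {q0, q2, q3, q4}
Reachable ∩ accepting = {q2, q4} — nonempty.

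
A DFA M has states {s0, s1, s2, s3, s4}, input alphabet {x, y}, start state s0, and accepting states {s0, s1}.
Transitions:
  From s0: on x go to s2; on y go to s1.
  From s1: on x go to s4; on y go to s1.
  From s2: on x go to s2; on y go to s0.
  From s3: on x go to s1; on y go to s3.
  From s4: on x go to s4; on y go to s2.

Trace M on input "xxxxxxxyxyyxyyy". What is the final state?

s0 --x--> s2
s2 --x--> s2
s2 --x--> s2
s2 --x--> s2
s2 --x--> s2
s2 --x--> s2
s2 --x--> s2
s2 --y--> s0
s0 --x--> s2
s2 --y--> s0
s0 --y--> s1
s1 --x--> s4
s4 --y--> s2
s2 --y--> s0
s0 --y--> s1

s1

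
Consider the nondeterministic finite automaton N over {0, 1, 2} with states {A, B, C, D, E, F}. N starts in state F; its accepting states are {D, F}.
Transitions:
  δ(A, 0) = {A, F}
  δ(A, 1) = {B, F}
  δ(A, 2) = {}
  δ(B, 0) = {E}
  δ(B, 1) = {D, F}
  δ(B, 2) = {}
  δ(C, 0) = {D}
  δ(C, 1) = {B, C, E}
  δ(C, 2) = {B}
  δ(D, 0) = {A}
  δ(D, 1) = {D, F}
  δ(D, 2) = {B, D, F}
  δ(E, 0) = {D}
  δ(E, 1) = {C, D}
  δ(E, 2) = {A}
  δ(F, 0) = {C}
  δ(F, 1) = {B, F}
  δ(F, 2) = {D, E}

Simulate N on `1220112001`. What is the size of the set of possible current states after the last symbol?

5

Start: {F}
read 1: {B, F}
read 2: {D, E}
read 2: {A, B, D, F}
read 0: {A, C, E, F}
read 1: {B, C, D, E, F}
read 1: {B, C, D, E, F}
read 2: {A, B, D, E, F}
read 0: {A, C, D, E, F}
read 0: {A, C, D, F}
read 1: {B, C, D, E, F}
Final reachable set {B, C, D, E, F} has 5 states.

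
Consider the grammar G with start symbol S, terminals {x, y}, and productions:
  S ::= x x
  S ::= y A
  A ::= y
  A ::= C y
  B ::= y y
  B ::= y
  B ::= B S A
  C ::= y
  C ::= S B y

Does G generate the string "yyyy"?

no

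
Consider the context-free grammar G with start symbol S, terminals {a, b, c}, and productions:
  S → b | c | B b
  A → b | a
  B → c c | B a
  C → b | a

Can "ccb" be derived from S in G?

S ⇒ Bb ⇒ ccb

yes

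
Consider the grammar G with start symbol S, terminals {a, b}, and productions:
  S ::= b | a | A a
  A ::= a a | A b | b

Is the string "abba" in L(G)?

no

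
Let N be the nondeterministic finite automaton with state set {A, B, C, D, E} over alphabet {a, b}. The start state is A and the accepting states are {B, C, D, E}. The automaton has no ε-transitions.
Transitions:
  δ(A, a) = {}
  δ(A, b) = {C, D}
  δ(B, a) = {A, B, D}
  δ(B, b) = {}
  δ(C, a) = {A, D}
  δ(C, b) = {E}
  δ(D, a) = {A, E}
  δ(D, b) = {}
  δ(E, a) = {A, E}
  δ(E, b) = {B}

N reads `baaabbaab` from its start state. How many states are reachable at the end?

3

Start: {A}
read b: {C, D}
read a: {A, D, E}
read a: {A, E}
read a: {A, E}
read b: {B, C, D}
read b: {E}
read a: {A, E}
read a: {A, E}
read b: {B, C, D}
Final reachable set {B, C, D} has 3 states.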